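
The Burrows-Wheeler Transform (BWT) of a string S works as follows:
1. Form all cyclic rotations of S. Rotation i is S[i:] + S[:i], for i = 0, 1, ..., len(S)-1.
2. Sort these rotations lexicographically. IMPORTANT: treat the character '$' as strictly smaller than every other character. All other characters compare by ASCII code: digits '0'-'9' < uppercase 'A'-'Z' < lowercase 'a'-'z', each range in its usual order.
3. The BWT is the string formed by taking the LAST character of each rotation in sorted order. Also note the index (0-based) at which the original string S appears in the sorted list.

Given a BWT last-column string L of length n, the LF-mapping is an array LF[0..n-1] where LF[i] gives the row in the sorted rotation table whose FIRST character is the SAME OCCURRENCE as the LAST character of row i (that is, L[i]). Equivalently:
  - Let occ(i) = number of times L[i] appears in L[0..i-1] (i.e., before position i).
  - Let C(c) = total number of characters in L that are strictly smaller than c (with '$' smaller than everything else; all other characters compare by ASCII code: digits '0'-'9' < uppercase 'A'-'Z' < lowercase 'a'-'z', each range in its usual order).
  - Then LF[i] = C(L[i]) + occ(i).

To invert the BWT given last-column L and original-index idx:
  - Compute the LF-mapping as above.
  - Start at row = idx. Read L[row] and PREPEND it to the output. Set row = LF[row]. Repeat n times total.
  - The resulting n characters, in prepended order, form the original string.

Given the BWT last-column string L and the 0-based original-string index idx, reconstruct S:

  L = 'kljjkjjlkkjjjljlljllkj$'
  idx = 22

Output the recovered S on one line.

LF mapping: 11 16 1 2 12 3 4 17 13 14 5 6 7 18 8 19 20 9 21 22 15 10 0
Walk LF starting at row 22, prepending L[row]:
  step 1: row=22, L[22]='$', prepend. Next row=LF[22]=0
  step 2: row=0, L[0]='k', prepend. Next row=LF[0]=11
  step 3: row=11, L[11]='j', prepend. Next row=LF[11]=6
  step 4: row=6, L[6]='j', prepend. Next row=LF[6]=4
  step 5: row=4, L[4]='k', prepend. Next row=LF[4]=12
  step 6: row=12, L[12]='j', prepend. Next row=LF[12]=7
  step 7: row=7, L[7]='l', prepend. Next row=LF[7]=17
  step 8: row=17, L[17]='j', prepend. Next row=LF[17]=9
  step 9: row=9, L[9]='k', prepend. Next row=LF[9]=14
  step 10: row=14, L[14]='j', prepend. Next row=LF[14]=8
  step 11: row=8, L[8]='k', prepend. Next row=LF[8]=13
  step 12: row=13, L[13]='l', prepend. Next row=LF[13]=18
  step 13: row=18, L[18]='l', prepend. Next row=LF[18]=21
  step 14: row=21, L[21]='j', prepend. Next row=LF[21]=10
  step 15: row=10, L[10]='j', prepend. Next row=LF[10]=5
  step 16: row=5, L[5]='j', prepend. Next row=LF[5]=3
  step 17: row=3, L[3]='j', prepend. Next row=LF[3]=2
  step 18: row=2, L[2]='j', prepend. Next row=LF[2]=1
  step 19: row=1, L[1]='l', prepend. Next row=LF[1]=16
  step 20: row=16, L[16]='l', prepend. Next row=LF[16]=20
  step 21: row=20, L[20]='k', prepend. Next row=LF[20]=15
  step 22: row=15, L[15]='l', prepend. Next row=LF[15]=19
  step 23: row=19, L[19]='l', prepend. Next row=LF[19]=22
Reversed output: llklljjjjjllkjkjljkjjk$

Answer: llklljjjjjllkjkjljkjjk$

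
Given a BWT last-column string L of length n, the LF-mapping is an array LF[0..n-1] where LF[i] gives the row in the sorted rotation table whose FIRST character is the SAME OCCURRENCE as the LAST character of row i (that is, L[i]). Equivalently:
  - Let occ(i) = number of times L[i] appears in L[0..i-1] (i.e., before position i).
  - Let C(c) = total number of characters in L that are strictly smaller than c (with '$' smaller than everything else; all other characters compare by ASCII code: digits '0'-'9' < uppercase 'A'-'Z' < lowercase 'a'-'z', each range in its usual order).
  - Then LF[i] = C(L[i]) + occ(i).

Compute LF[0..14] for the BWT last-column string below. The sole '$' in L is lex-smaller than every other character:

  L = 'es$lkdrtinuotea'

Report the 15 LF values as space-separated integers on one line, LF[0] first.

Answer: 3 11 0 7 6 2 10 12 5 8 14 9 13 4 1

Derivation:
Char counts: '$':1, 'a':1, 'd':1, 'e':2, 'i':1, 'k':1, 'l':1, 'n':1, 'o':1, 'r':1, 's':1, 't':2, 'u':1
C (first-col start): C('$')=0, C('a')=1, C('d')=2, C('e')=3, C('i')=5, C('k')=6, C('l')=7, C('n')=8, C('o')=9, C('r')=10, C('s')=11, C('t')=12, C('u')=14
L[0]='e': occ=0, LF[0]=C('e')+0=3+0=3
L[1]='s': occ=0, LF[1]=C('s')+0=11+0=11
L[2]='$': occ=0, LF[2]=C('$')+0=0+0=0
L[3]='l': occ=0, LF[3]=C('l')+0=7+0=7
L[4]='k': occ=0, LF[4]=C('k')+0=6+0=6
L[5]='d': occ=0, LF[5]=C('d')+0=2+0=2
L[6]='r': occ=0, LF[6]=C('r')+0=10+0=10
L[7]='t': occ=0, LF[7]=C('t')+0=12+0=12
L[8]='i': occ=0, LF[8]=C('i')+0=5+0=5
L[9]='n': occ=0, LF[9]=C('n')+0=8+0=8
L[10]='u': occ=0, LF[10]=C('u')+0=14+0=14
L[11]='o': occ=0, LF[11]=C('o')+0=9+0=9
L[12]='t': occ=1, LF[12]=C('t')+1=12+1=13
L[13]='e': occ=1, LF[13]=C('e')+1=3+1=4
L[14]='a': occ=0, LF[14]=C('a')+0=1+0=1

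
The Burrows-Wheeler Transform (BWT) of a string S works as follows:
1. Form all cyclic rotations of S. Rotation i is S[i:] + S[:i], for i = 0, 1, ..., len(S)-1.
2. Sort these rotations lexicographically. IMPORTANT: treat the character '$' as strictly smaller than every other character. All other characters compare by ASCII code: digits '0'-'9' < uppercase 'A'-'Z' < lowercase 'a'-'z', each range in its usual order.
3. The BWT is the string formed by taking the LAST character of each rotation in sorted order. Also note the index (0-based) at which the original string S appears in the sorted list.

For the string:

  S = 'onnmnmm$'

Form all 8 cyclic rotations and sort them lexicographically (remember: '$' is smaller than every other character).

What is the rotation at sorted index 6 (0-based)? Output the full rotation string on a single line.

Answer: nnmnmm$o

Derivation:
All 8 rotations (rotation i = S[i:]+S[:i]):
  rot[0] = onnmnmm$
  rot[1] = nnmnmm$o
  rot[2] = nmnmm$on
  rot[3] = mnmm$onn
  rot[4] = nmm$onnm
  rot[5] = mm$onnmn
  rot[6] = m$onnmnm
  rot[7] = $onnmnmm
Sorted (with $ < everything):
  sorted[0] = $onnmnmm
  sorted[1] = m$onnmnm
  sorted[2] = mm$onnmn
  sorted[3] = mnmm$onn
  sorted[4] = nmm$onnm
  sorted[5] = nmnmm$on
  sorted[6] = nnmnmm$o
  sorted[7] = onnmnmm$
sorted[6] = nnmnmm$o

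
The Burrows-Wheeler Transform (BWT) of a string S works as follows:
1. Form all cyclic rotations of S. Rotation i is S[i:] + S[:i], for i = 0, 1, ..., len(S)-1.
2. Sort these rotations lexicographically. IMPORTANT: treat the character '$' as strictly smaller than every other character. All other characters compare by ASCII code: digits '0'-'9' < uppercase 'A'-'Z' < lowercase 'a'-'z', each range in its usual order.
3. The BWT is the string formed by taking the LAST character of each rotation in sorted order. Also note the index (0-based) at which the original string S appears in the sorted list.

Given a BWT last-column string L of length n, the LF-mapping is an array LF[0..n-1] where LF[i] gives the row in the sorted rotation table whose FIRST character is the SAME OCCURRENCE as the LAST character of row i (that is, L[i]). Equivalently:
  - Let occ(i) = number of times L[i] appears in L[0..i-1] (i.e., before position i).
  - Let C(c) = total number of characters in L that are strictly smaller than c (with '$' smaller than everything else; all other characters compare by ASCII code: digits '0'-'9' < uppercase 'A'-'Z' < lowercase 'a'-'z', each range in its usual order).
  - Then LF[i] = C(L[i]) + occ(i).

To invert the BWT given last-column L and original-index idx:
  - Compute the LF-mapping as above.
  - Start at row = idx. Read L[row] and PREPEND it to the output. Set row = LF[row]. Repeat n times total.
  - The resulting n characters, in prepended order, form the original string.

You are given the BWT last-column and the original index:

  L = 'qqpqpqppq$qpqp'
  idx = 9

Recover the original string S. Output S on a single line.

Answer: qppqqqpqqpppq$

Derivation:
LF mapping: 7 8 1 9 2 10 3 4 11 0 12 5 13 6
Walk LF starting at row 9, prepending L[row]:
  step 1: row=9, L[9]='$', prepend. Next row=LF[9]=0
  step 2: row=0, L[0]='q', prepend. Next row=LF[0]=7
  step 3: row=7, L[7]='p', prepend. Next row=LF[7]=4
  step 4: row=4, L[4]='p', prepend. Next row=LF[4]=2
  step 5: row=2, L[2]='p', prepend. Next row=LF[2]=1
  step 6: row=1, L[1]='q', prepend. Next row=LF[1]=8
  step 7: row=8, L[8]='q', prepend. Next row=LF[8]=11
  step 8: row=11, L[11]='p', prepend. Next row=LF[11]=5
  step 9: row=5, L[5]='q', prepend. Next row=LF[5]=10
  step 10: row=10, L[10]='q', prepend. Next row=LF[10]=12
  step 11: row=12, L[12]='q', prepend. Next row=LF[12]=13
  step 12: row=13, L[13]='p', prepend. Next row=LF[13]=6
  step 13: row=6, L[6]='p', prepend. Next row=LF[6]=3
  step 14: row=3, L[3]='q', prepend. Next row=LF[3]=9
Reversed output: qppqqqpqqpppq$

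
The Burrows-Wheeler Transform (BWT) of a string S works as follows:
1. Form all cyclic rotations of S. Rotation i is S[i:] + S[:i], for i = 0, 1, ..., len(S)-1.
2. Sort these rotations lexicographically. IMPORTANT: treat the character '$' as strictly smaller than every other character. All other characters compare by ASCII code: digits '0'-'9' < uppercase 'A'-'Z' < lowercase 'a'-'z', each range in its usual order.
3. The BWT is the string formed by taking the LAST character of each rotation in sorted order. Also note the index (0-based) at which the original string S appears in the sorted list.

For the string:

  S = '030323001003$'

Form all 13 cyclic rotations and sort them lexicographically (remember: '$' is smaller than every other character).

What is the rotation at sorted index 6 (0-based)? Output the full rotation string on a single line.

All 13 rotations (rotation i = S[i:]+S[:i]):
  rot[0] = 030323001003$
  rot[1] = 30323001003$0
  rot[2] = 0323001003$03
  rot[3] = 323001003$030
  rot[4] = 23001003$0303
  rot[5] = 3001003$03032
  rot[6] = 001003$030323
  rot[7] = 01003$0303230
  rot[8] = 1003$03032300
  rot[9] = 003$030323001
  rot[10] = 03$0303230010
  rot[11] = 3$03032300100
  rot[12] = $030323001003
Sorted (with $ < everything):
  sorted[0] = $030323001003
  sorted[1] = 001003$030323
  sorted[2] = 003$030323001
  sorted[3] = 01003$0303230
  sorted[4] = 03$0303230010
  sorted[5] = 030323001003$
  sorted[6] = 0323001003$03
  sorted[7] = 1003$03032300
  sorted[8] = 23001003$0303
  sorted[9] = 3$03032300100
  sorted[10] = 3001003$03032
  sorted[11] = 30323001003$0
  sorted[12] = 323001003$030
sorted[6] = 0323001003$03

Answer: 0323001003$03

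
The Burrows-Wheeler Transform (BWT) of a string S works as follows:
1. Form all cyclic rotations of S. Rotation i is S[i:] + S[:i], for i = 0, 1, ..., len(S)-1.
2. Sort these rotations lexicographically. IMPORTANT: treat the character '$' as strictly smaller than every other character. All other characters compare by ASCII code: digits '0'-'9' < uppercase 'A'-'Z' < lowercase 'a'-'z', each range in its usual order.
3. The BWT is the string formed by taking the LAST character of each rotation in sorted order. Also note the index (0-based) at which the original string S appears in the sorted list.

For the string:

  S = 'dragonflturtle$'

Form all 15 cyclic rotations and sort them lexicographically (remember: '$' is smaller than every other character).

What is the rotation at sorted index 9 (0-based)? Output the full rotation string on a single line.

Answer: onflturtle$drag

Derivation:
All 15 rotations (rotation i = S[i:]+S[:i]):
  rot[0] = dragonflturtle$
  rot[1] = ragonflturtle$d
  rot[2] = agonflturtle$dr
  rot[3] = gonflturtle$dra
  rot[4] = onflturtle$drag
  rot[5] = nflturtle$drago
  rot[6] = flturtle$dragon
  rot[7] = lturtle$dragonf
  rot[8] = turtle$dragonfl
  rot[9] = urtle$dragonflt
  rot[10] = rtle$dragonfltu
  rot[11] = tle$dragonfltur
  rot[12] = le$dragonflturt
  rot[13] = e$dragonflturtl
  rot[14] = $dragonflturtle
Sorted (with $ < everything):
  sorted[0] = $dragonflturtle
  sorted[1] = agonflturtle$dr
  sorted[2] = dragonflturtle$
  sorted[3] = e$dragonflturtl
  sorted[4] = flturtle$dragon
  sorted[5] = gonflturtle$dra
  sorted[6] = le$dragonflturt
  sorted[7] = lturtle$dragonf
  sorted[8] = nflturtle$drago
  sorted[9] = onflturtle$drag
  sorted[10] = ragonflturtle$d
  sorted[11] = rtle$dragonfltu
  sorted[12] = tle$dragonfltur
  sorted[13] = turtle$dragonfl
  sorted[14] = urtle$dragonflt
sorted[9] = onflturtle$drag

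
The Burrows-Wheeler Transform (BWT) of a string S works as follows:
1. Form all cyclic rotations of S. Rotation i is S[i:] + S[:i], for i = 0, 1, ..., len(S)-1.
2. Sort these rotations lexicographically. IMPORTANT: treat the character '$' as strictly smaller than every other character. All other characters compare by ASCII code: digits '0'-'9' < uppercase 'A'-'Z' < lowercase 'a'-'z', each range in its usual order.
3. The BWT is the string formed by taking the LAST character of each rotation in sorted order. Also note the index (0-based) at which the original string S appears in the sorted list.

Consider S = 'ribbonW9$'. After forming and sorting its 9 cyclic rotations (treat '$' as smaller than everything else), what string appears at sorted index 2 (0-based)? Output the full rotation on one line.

All 9 rotations (rotation i = S[i:]+S[:i]):
  rot[0] = ribbonW9$
  rot[1] = ibbonW9$r
  rot[2] = bbonW9$ri
  rot[3] = bonW9$rib
  rot[4] = onW9$ribb
  rot[5] = nW9$ribbo
  rot[6] = W9$ribbon
  rot[7] = 9$ribbonW
  rot[8] = $ribbonW9
Sorted (with $ < everything):
  sorted[0] = $ribbonW9
  sorted[1] = 9$ribbonW
  sorted[2] = W9$ribbon
  sorted[3] = bbonW9$ri
  sorted[4] = bonW9$rib
  sorted[5] = ibbonW9$r
  sorted[6] = nW9$ribbo
  sorted[7] = onW9$ribb
  sorted[8] = ribbonW9$
sorted[2] = W9$ribbon

Answer: W9$ribbon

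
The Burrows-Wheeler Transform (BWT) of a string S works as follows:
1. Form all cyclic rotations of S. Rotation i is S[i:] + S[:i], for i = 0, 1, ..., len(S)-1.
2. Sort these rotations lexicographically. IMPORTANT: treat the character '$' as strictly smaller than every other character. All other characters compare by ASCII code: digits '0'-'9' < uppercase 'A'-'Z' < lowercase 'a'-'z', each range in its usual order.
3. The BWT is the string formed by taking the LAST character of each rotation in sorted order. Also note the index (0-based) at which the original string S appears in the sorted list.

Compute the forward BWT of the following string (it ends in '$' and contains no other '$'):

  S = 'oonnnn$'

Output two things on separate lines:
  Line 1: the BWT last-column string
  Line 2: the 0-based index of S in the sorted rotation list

Answer: nnnnoo$
6

Derivation:
All 7 rotations (rotation i = S[i:]+S[:i]):
  rot[0] = oonnnn$
  rot[1] = onnnn$o
  rot[2] = nnnn$oo
  rot[3] = nnn$oon
  rot[4] = nn$oonn
  rot[5] = n$oonnn
  rot[6] = $oonnnn
Sorted (with $ < everything):
  sorted[0] = $oonnnn  (last char: 'n')
  sorted[1] = n$oonnn  (last char: 'n')
  sorted[2] = nn$oonn  (last char: 'n')
  sorted[3] = nnn$oon  (last char: 'n')
  sorted[4] = nnnn$oo  (last char: 'o')
  sorted[5] = onnnn$o  (last char: 'o')
  sorted[6] = oonnnn$  (last char: '$')
Last column: nnnnoo$
Original string S is at sorted index 6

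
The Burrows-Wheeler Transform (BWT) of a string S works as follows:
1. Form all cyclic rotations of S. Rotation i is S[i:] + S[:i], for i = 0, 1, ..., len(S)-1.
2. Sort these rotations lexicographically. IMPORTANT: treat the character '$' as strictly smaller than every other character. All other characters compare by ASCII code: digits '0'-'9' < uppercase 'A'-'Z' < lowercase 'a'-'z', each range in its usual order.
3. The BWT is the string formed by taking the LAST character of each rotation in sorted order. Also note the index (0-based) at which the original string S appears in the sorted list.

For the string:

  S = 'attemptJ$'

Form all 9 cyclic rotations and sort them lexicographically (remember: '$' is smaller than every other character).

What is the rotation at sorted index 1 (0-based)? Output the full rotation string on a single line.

Answer: J$attempt

Derivation:
All 9 rotations (rotation i = S[i:]+S[:i]):
  rot[0] = attemptJ$
  rot[1] = ttemptJ$a
  rot[2] = temptJ$at
  rot[3] = emptJ$att
  rot[4] = mptJ$atte
  rot[5] = ptJ$attem
  rot[6] = tJ$attemp
  rot[7] = J$attempt
  rot[8] = $attemptJ
Sorted (with $ < everything):
  sorted[0] = $attemptJ
  sorted[1] = J$attempt
  sorted[2] = attemptJ$
  sorted[3] = emptJ$att
  sorted[4] = mptJ$atte
  sorted[5] = ptJ$attem
  sorted[6] = tJ$attemp
  sorted[7] = temptJ$at
  sorted[8] = ttemptJ$a
sorted[1] = J$attempt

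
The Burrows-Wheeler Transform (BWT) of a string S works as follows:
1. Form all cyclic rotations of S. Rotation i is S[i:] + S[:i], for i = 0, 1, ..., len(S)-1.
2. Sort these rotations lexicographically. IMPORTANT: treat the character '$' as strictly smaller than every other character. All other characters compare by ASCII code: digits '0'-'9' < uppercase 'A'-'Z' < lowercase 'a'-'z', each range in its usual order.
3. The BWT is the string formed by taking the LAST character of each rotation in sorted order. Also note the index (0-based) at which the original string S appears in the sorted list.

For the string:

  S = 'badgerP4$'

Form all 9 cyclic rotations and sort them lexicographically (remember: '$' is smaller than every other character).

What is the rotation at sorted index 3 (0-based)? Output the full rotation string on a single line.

All 9 rotations (rotation i = S[i:]+S[:i]):
  rot[0] = badgerP4$
  rot[1] = adgerP4$b
  rot[2] = dgerP4$ba
  rot[3] = gerP4$bad
  rot[4] = erP4$badg
  rot[5] = rP4$badge
  rot[6] = P4$badger
  rot[7] = 4$badgerP
  rot[8] = $badgerP4
Sorted (with $ < everything):
  sorted[0] = $badgerP4
  sorted[1] = 4$badgerP
  sorted[2] = P4$badger
  sorted[3] = adgerP4$b
  sorted[4] = badgerP4$
  sorted[5] = dgerP4$ba
  sorted[6] = erP4$badg
  sorted[7] = gerP4$bad
  sorted[8] = rP4$badge
sorted[3] = adgerP4$b

Answer: adgerP4$b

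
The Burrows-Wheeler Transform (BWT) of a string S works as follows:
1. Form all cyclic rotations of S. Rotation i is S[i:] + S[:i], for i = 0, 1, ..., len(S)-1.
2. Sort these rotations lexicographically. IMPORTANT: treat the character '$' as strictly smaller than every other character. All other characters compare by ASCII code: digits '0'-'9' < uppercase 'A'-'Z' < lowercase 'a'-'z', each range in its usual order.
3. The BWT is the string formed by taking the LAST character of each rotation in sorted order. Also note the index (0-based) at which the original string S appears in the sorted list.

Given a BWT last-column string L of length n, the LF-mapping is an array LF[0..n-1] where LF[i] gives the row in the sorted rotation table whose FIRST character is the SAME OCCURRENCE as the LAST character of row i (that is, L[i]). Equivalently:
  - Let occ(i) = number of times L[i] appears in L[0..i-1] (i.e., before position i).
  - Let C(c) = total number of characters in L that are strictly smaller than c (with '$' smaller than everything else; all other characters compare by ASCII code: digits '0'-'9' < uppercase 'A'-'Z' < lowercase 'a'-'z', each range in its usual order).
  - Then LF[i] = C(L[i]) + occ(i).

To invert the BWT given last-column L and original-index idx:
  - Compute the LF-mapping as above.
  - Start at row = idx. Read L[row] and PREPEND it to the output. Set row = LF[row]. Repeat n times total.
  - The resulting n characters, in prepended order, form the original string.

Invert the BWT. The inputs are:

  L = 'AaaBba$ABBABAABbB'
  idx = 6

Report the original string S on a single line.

LF mapping: 1 12 13 6 15 14 0 2 7 8 3 9 4 5 10 16 11
Walk LF starting at row 6, prepending L[row]:
  step 1: row=6, L[6]='$', prepend. Next row=LF[6]=0
  step 2: row=0, L[0]='A', prepend. Next row=LF[0]=1
  step 3: row=1, L[1]='a', prepend. Next row=LF[1]=12
  step 4: row=12, L[12]='A', prepend. Next row=LF[12]=4
  step 5: row=4, L[4]='b', prepend. Next row=LF[4]=15
  step 6: row=15, L[15]='b', prepend. Next row=LF[15]=16
  step 7: row=16, L[16]='B', prepend. Next row=LF[16]=11
  step 8: row=11, L[11]='B', prepend. Next row=LF[11]=9
  step 9: row=9, L[9]='B', prepend. Next row=LF[9]=8
  step 10: row=8, L[8]='B', prepend. Next row=LF[8]=7
  step 11: row=7, L[7]='A', prepend. Next row=LF[7]=2
  step 12: row=2, L[2]='a', prepend. Next row=LF[2]=13
  step 13: row=13, L[13]='A', prepend. Next row=LF[13]=5
  step 14: row=5, L[5]='a', prepend. Next row=LF[5]=14
  step 15: row=14, L[14]='B', prepend. Next row=LF[14]=10
  step 16: row=10, L[10]='A', prepend. Next row=LF[10]=3
  step 17: row=3, L[3]='B', prepend. Next row=LF[3]=6
Reversed output: BABaAaABBBBbbAaA$

Answer: BABaAaABBBBbbAaA$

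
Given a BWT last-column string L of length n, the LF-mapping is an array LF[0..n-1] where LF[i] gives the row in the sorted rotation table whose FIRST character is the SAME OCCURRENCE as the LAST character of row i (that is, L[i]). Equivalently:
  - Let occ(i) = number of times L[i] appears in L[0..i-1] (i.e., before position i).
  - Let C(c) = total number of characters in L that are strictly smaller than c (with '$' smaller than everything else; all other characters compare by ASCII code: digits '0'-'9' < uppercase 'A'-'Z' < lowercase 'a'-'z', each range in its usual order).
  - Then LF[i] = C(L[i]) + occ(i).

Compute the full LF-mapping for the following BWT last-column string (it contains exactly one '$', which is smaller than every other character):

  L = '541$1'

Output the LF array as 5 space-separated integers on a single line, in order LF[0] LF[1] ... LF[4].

Answer: 4 3 1 0 2

Derivation:
Char counts: '$':1, '1':2, '4':1, '5':1
C (first-col start): C('$')=0, C('1')=1, C('4')=3, C('5')=4
L[0]='5': occ=0, LF[0]=C('5')+0=4+0=4
L[1]='4': occ=0, LF[1]=C('4')+0=3+0=3
L[2]='1': occ=0, LF[2]=C('1')+0=1+0=1
L[3]='$': occ=0, LF[3]=C('$')+0=0+0=0
L[4]='1': occ=1, LF[4]=C('1')+1=1+1=2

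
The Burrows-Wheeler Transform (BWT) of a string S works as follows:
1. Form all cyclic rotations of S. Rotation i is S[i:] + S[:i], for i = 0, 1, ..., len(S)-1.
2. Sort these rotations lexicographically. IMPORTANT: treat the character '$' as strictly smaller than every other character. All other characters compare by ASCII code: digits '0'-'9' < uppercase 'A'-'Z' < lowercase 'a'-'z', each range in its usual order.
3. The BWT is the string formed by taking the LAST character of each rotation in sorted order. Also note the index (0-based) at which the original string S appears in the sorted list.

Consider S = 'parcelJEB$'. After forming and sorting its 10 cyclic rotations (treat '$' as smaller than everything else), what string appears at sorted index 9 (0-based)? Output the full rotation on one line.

Answer: rcelJEB$pa

Derivation:
All 10 rotations (rotation i = S[i:]+S[:i]):
  rot[0] = parcelJEB$
  rot[1] = arcelJEB$p
  rot[2] = rcelJEB$pa
  rot[3] = celJEB$par
  rot[4] = elJEB$parc
  rot[5] = lJEB$parce
  rot[6] = JEB$parcel
  rot[7] = EB$parcelJ
  rot[8] = B$parcelJE
  rot[9] = $parcelJEB
Sorted (with $ < everything):
  sorted[0] = $parcelJEB
  sorted[1] = B$parcelJE
  sorted[2] = EB$parcelJ
  sorted[3] = JEB$parcel
  sorted[4] = arcelJEB$p
  sorted[5] = celJEB$par
  sorted[6] = elJEB$parc
  sorted[7] = lJEB$parce
  sorted[8] = parcelJEB$
  sorted[9] = rcelJEB$pa
sorted[9] = rcelJEB$pa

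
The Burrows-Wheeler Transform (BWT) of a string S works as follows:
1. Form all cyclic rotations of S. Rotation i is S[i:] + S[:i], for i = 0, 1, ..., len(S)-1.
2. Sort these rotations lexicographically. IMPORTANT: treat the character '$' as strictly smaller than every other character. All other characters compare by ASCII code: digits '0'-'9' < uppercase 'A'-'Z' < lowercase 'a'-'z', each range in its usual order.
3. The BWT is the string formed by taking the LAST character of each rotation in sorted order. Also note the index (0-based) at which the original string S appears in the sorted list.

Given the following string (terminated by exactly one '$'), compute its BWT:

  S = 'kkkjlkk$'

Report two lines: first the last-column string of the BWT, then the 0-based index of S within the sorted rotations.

Answer: kkkklk$j
6

Derivation:
All 8 rotations (rotation i = S[i:]+S[:i]):
  rot[0] = kkkjlkk$
  rot[1] = kkjlkk$k
  rot[2] = kjlkk$kk
  rot[3] = jlkk$kkk
  rot[4] = lkk$kkkj
  rot[5] = kk$kkkjl
  rot[6] = k$kkkjlk
  rot[7] = $kkkjlkk
Sorted (with $ < everything):
  sorted[0] = $kkkjlkk  (last char: 'k')
  sorted[1] = jlkk$kkk  (last char: 'k')
  sorted[2] = k$kkkjlk  (last char: 'k')
  sorted[3] = kjlkk$kk  (last char: 'k')
  sorted[4] = kk$kkkjl  (last char: 'l')
  sorted[5] = kkjlkk$k  (last char: 'k')
  sorted[6] = kkkjlkk$  (last char: '$')
  sorted[7] = lkk$kkkj  (last char: 'j')
Last column: kkkklk$j
Original string S is at sorted index 6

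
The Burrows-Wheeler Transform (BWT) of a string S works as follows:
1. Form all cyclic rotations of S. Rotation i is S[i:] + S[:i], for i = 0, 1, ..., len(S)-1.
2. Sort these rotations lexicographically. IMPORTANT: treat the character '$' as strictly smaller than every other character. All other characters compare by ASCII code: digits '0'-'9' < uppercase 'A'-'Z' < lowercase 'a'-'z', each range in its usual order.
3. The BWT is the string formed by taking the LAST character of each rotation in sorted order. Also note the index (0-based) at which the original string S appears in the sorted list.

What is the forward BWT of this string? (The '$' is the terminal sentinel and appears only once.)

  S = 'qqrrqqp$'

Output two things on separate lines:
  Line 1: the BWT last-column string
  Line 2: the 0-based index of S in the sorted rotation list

Answer: pqqr$qrq
4

Derivation:
All 8 rotations (rotation i = S[i:]+S[:i]):
  rot[0] = qqrrqqp$
  rot[1] = qrrqqp$q
  rot[2] = rrqqp$qq
  rot[3] = rqqp$qqr
  rot[4] = qqp$qqrr
  rot[5] = qp$qqrrq
  rot[6] = p$qqrrqq
  rot[7] = $qqrrqqp
Sorted (with $ < everything):
  sorted[0] = $qqrrqqp  (last char: 'p')
  sorted[1] = p$qqrrqq  (last char: 'q')
  sorted[2] = qp$qqrrq  (last char: 'q')
  sorted[3] = qqp$qqrr  (last char: 'r')
  sorted[4] = qqrrqqp$  (last char: '$')
  sorted[5] = qrrqqp$q  (last char: 'q')
  sorted[6] = rqqp$qqr  (last char: 'r')
  sorted[7] = rrqqp$qq  (last char: 'q')
Last column: pqqr$qrq
Original string S is at sorted index 4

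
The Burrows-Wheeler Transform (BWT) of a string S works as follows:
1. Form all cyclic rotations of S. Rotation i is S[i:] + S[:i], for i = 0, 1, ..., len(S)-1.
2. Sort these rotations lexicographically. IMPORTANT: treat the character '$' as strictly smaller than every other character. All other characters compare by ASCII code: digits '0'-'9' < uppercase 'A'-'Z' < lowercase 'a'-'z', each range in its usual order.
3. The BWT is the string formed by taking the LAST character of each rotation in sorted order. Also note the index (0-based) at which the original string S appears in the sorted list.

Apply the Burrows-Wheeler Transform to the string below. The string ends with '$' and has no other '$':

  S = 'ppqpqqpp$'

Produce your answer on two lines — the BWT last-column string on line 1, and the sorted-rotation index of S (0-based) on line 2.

All 9 rotations (rotation i = S[i:]+S[:i]):
  rot[0] = ppqpqqpp$
  rot[1] = pqpqqpp$p
  rot[2] = qpqqpp$pp
  rot[3] = pqqpp$ppq
  rot[4] = qqpp$ppqp
  rot[5] = qpp$ppqpq
  rot[6] = pp$ppqpqq
  rot[7] = p$ppqpqqp
  rot[8] = $ppqpqqpp
Sorted (with $ < everything):
  sorted[0] = $ppqpqqpp  (last char: 'p')
  sorted[1] = p$ppqpqqp  (last char: 'p')
  sorted[2] = pp$ppqpqq  (last char: 'q')
  sorted[3] = ppqpqqpp$  (last char: '$')
  sorted[4] = pqpqqpp$p  (last char: 'p')
  sorted[5] = pqqpp$ppq  (last char: 'q')
  sorted[6] = qpp$ppqpq  (last char: 'q')
  sorted[7] = qpqqpp$pp  (last char: 'p')
  sorted[8] = qqpp$ppqp  (last char: 'p')
Last column: ppq$pqqpp
Original string S is at sorted index 3

Answer: ppq$pqqpp
3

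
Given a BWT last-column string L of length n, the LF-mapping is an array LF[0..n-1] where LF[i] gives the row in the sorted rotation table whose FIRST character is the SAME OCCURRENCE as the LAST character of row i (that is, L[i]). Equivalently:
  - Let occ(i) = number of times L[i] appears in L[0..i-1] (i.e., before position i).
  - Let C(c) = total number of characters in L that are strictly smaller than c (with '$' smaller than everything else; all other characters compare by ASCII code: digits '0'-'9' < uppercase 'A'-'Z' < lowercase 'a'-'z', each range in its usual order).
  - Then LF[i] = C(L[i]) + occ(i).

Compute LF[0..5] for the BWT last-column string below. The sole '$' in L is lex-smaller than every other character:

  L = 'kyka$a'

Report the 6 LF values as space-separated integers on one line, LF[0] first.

Answer: 3 5 4 1 0 2

Derivation:
Char counts: '$':1, 'a':2, 'k':2, 'y':1
C (first-col start): C('$')=0, C('a')=1, C('k')=3, C('y')=5
L[0]='k': occ=0, LF[0]=C('k')+0=3+0=3
L[1]='y': occ=0, LF[1]=C('y')+0=5+0=5
L[2]='k': occ=1, LF[2]=C('k')+1=3+1=4
L[3]='a': occ=0, LF[3]=C('a')+0=1+0=1
L[4]='$': occ=0, LF[4]=C('$')+0=0+0=0
L[5]='a': occ=1, LF[5]=C('a')+1=1+1=2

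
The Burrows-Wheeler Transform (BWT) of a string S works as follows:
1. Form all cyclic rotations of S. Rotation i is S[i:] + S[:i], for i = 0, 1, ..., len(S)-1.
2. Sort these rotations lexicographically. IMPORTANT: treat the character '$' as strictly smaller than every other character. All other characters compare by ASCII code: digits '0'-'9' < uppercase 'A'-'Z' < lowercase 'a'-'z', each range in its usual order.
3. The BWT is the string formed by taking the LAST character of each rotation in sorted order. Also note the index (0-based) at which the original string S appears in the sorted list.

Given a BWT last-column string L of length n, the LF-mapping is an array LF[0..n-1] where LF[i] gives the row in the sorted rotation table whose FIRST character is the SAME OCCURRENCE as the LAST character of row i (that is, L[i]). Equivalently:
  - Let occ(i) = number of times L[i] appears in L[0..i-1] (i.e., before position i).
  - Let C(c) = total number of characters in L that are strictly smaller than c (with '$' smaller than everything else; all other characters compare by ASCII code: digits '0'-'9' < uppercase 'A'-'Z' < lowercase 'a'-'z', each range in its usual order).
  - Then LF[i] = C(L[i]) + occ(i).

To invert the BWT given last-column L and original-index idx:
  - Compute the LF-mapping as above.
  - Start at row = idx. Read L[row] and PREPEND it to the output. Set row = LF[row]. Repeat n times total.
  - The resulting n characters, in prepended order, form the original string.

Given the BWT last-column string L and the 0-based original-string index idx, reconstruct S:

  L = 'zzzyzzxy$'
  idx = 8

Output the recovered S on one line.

Answer: zzxzyyzz$

Derivation:
LF mapping: 4 5 6 2 7 8 1 3 0
Walk LF starting at row 8, prepending L[row]:
  step 1: row=8, L[8]='$', prepend. Next row=LF[8]=0
  step 2: row=0, L[0]='z', prepend. Next row=LF[0]=4
  step 3: row=4, L[4]='z', prepend. Next row=LF[4]=7
  step 4: row=7, L[7]='y', prepend. Next row=LF[7]=3
  step 5: row=3, L[3]='y', prepend. Next row=LF[3]=2
  step 6: row=2, L[2]='z', prepend. Next row=LF[2]=6
  step 7: row=6, L[6]='x', prepend. Next row=LF[6]=1
  step 8: row=1, L[1]='z', prepend. Next row=LF[1]=5
  step 9: row=5, L[5]='z', prepend. Next row=LF[5]=8
Reversed output: zzxzyyzz$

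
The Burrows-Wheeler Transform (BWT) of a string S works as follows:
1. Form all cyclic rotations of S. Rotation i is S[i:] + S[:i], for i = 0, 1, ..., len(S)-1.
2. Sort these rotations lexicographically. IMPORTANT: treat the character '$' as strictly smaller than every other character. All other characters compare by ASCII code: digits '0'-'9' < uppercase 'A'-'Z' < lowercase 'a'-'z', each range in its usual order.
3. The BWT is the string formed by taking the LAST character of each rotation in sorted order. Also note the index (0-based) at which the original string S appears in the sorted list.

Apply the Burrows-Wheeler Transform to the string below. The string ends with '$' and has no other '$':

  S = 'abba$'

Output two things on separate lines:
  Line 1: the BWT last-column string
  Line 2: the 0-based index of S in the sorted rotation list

Answer: ab$ba
2

Derivation:
All 5 rotations (rotation i = S[i:]+S[:i]):
  rot[0] = abba$
  rot[1] = bba$a
  rot[2] = ba$ab
  rot[3] = a$abb
  rot[4] = $abba
Sorted (with $ < everything):
  sorted[0] = $abba  (last char: 'a')
  sorted[1] = a$abb  (last char: 'b')
  sorted[2] = abba$  (last char: '$')
  sorted[3] = ba$ab  (last char: 'b')
  sorted[4] = bba$a  (last char: 'a')
Last column: ab$ba
Original string S is at sorted index 2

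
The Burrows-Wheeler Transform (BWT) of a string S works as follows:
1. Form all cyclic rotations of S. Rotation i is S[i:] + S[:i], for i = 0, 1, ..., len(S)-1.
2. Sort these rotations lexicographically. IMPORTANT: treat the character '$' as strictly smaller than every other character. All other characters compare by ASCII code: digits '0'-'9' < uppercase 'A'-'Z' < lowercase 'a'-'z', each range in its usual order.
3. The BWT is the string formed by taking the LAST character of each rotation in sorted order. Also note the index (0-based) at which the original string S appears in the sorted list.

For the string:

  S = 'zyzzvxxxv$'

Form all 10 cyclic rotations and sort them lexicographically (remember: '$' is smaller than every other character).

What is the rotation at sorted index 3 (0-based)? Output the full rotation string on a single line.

Answer: xv$zyzzvxx

Derivation:
All 10 rotations (rotation i = S[i:]+S[:i]):
  rot[0] = zyzzvxxxv$
  rot[1] = yzzvxxxv$z
  rot[2] = zzvxxxv$zy
  rot[3] = zvxxxv$zyz
  rot[4] = vxxxv$zyzz
  rot[5] = xxxv$zyzzv
  rot[6] = xxv$zyzzvx
  rot[7] = xv$zyzzvxx
  rot[8] = v$zyzzvxxx
  rot[9] = $zyzzvxxxv
Sorted (with $ < everything):
  sorted[0] = $zyzzvxxxv
  sorted[1] = v$zyzzvxxx
  sorted[2] = vxxxv$zyzz
  sorted[3] = xv$zyzzvxx
  sorted[4] = xxv$zyzzvx
  sorted[5] = xxxv$zyzzv
  sorted[6] = yzzvxxxv$z
  sorted[7] = zvxxxv$zyz
  sorted[8] = zyzzvxxxv$
  sorted[9] = zzvxxxv$zy
sorted[3] = xv$zyzzvxx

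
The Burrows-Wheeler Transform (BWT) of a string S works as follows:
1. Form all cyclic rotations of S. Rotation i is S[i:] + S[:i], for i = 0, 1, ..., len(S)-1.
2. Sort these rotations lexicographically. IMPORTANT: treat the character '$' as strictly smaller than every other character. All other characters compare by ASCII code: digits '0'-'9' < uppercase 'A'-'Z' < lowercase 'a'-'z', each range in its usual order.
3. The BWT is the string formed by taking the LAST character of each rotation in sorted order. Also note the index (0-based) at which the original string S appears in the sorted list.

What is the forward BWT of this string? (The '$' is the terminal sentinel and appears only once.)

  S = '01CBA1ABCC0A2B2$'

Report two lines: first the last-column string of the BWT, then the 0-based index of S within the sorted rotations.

Answer: 2$CA0BAB012CAC1B
1

Derivation:
All 16 rotations (rotation i = S[i:]+S[:i]):
  rot[0] = 01CBA1ABCC0A2B2$
  rot[1] = 1CBA1ABCC0A2B2$0
  rot[2] = CBA1ABCC0A2B2$01
  rot[3] = BA1ABCC0A2B2$01C
  rot[4] = A1ABCC0A2B2$01CB
  rot[5] = 1ABCC0A2B2$01CBA
  rot[6] = ABCC0A2B2$01CBA1
  rot[7] = BCC0A2B2$01CBA1A
  rot[8] = CC0A2B2$01CBA1AB
  rot[9] = C0A2B2$01CBA1ABC
  rot[10] = 0A2B2$01CBA1ABCC
  rot[11] = A2B2$01CBA1ABCC0
  rot[12] = 2B2$01CBA1ABCC0A
  rot[13] = B2$01CBA1ABCC0A2
  rot[14] = 2$01CBA1ABCC0A2B
  rot[15] = $01CBA1ABCC0A2B2
Sorted (with $ < everything):
  sorted[0] = $01CBA1ABCC0A2B2  (last char: '2')
  sorted[1] = 01CBA1ABCC0A2B2$  (last char: '$')
  sorted[2] = 0A2B2$01CBA1ABCC  (last char: 'C')
  sorted[3] = 1ABCC0A2B2$01CBA  (last char: 'A')
  sorted[4] = 1CBA1ABCC0A2B2$0  (last char: '0')
  sorted[5] = 2$01CBA1ABCC0A2B  (last char: 'B')
  sorted[6] = 2B2$01CBA1ABCC0A  (last char: 'A')
  sorted[7] = A1ABCC0A2B2$01CB  (last char: 'B')
  sorted[8] = A2B2$01CBA1ABCC0  (last char: '0')
  sorted[9] = ABCC0A2B2$01CBA1  (last char: '1')
  sorted[10] = B2$01CBA1ABCC0A2  (last char: '2')
  sorted[11] = BA1ABCC0A2B2$01C  (last char: 'C')
  sorted[12] = BCC0A2B2$01CBA1A  (last char: 'A')
  sorted[13] = C0A2B2$01CBA1ABC  (last char: 'C')
  sorted[14] = CBA1ABCC0A2B2$01  (last char: '1')
  sorted[15] = CC0A2B2$01CBA1AB  (last char: 'B')
Last column: 2$CA0BAB012CAC1B
Original string S is at sorted index 1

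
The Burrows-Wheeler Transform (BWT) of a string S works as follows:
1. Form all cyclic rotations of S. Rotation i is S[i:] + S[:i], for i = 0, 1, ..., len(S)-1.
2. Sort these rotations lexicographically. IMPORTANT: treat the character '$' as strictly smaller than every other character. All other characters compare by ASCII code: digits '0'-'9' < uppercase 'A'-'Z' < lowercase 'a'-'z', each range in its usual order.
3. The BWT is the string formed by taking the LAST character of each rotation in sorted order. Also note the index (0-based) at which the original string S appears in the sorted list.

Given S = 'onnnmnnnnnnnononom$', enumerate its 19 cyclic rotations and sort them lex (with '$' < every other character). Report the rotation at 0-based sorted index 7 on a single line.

All 19 rotations (rotation i = S[i:]+S[:i]):
  rot[0] = onnnmnnnnnnnononom$
  rot[1] = nnnmnnnnnnnononom$o
  rot[2] = nnmnnnnnnnononom$on
  rot[3] = nmnnnnnnnononom$onn
  rot[4] = mnnnnnnnononom$onnn
  rot[5] = nnnnnnnononom$onnnm
  rot[6] = nnnnnnononom$onnnmn
  rot[7] = nnnnnononom$onnnmnn
  rot[8] = nnnnononom$onnnmnnn
  rot[9] = nnnononom$onnnmnnnn
  rot[10] = nnononom$onnnmnnnnn
  rot[11] = nononom$onnnmnnnnnn
  rot[12] = ononom$onnnmnnnnnnn
  rot[13] = nonom$onnnmnnnnnnno
  rot[14] = onom$onnnmnnnnnnnon
  rot[15] = nom$onnnmnnnnnnnono
  rot[16] = om$onnnmnnnnnnnonon
  rot[17] = m$onnnmnnnnnnnonono
  rot[18] = $onnnmnnnnnnnononom
Sorted (with $ < everything):
  sorted[0] = $onnnmnnnnnnnononom
  sorted[1] = m$onnnmnnnnnnnonono
  sorted[2] = mnnnnnnnononom$onnn
  sorted[3] = nmnnnnnnnononom$onn
  sorted[4] = nnmnnnnnnnononom$on
  sorted[5] = nnnmnnnnnnnononom$o
  sorted[6] = nnnnnnnononom$onnnm
  sorted[7] = nnnnnnononom$onnnmn
  sorted[8] = nnnnnononom$onnnmnn
  sorted[9] = nnnnononom$onnnmnnn
  sorted[10] = nnnononom$onnnmnnnn
  sorted[11] = nnononom$onnnmnnnnn
  sorted[12] = nom$onnnmnnnnnnnono
  sorted[13] = nonom$onnnmnnnnnnno
  sorted[14] = nononom$onnnmnnnnnn
  sorted[15] = om$onnnmnnnnnnnonon
  sorted[16] = onnnmnnnnnnnononom$
  sorted[17] = onom$onnnmnnnnnnnon
  sorted[18] = ononom$onnnmnnnnnnn
sorted[7] = nnnnnnononom$onnnmn

Answer: nnnnnnononom$onnnmn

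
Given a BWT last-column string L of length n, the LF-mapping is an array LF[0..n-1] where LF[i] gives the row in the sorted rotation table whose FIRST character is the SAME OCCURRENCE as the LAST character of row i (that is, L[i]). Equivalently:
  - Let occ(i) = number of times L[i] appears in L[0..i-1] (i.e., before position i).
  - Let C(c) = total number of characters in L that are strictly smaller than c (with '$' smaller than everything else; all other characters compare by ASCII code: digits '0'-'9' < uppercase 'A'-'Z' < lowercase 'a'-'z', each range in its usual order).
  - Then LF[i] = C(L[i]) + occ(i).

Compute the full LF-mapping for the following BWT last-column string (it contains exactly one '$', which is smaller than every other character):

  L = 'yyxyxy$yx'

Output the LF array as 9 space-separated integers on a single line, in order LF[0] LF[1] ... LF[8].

Char counts: '$':1, 'x':3, 'y':5
C (first-col start): C('$')=0, C('x')=1, C('y')=4
L[0]='y': occ=0, LF[0]=C('y')+0=4+0=4
L[1]='y': occ=1, LF[1]=C('y')+1=4+1=5
L[2]='x': occ=0, LF[2]=C('x')+0=1+0=1
L[3]='y': occ=2, LF[3]=C('y')+2=4+2=6
L[4]='x': occ=1, LF[4]=C('x')+1=1+1=2
L[5]='y': occ=3, LF[5]=C('y')+3=4+3=7
L[6]='$': occ=0, LF[6]=C('$')+0=0+0=0
L[7]='y': occ=4, LF[7]=C('y')+4=4+4=8
L[8]='x': occ=2, LF[8]=C('x')+2=1+2=3

Answer: 4 5 1 6 2 7 0 8 3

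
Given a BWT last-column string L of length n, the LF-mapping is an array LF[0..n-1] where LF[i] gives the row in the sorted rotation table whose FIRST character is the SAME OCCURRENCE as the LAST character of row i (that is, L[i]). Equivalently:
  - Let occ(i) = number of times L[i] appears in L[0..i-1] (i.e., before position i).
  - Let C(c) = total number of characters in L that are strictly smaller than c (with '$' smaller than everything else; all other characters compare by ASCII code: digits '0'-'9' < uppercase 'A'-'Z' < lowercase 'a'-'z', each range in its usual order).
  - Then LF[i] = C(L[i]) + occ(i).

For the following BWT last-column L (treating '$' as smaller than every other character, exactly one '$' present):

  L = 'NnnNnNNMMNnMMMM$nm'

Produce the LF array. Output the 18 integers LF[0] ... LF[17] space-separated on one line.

Char counts: '$':1, 'M':6, 'N':5, 'm':1, 'n':5
C (first-col start): C('$')=0, C('M')=1, C('N')=7, C('m')=12, C('n')=13
L[0]='N': occ=0, LF[0]=C('N')+0=7+0=7
L[1]='n': occ=0, LF[1]=C('n')+0=13+0=13
L[2]='n': occ=1, LF[2]=C('n')+1=13+1=14
L[3]='N': occ=1, LF[3]=C('N')+1=7+1=8
L[4]='n': occ=2, LF[4]=C('n')+2=13+2=15
L[5]='N': occ=2, LF[5]=C('N')+2=7+2=9
L[6]='N': occ=3, LF[6]=C('N')+3=7+3=10
L[7]='M': occ=0, LF[7]=C('M')+0=1+0=1
L[8]='M': occ=1, LF[8]=C('M')+1=1+1=2
L[9]='N': occ=4, LF[9]=C('N')+4=7+4=11
L[10]='n': occ=3, LF[10]=C('n')+3=13+3=16
L[11]='M': occ=2, LF[11]=C('M')+2=1+2=3
L[12]='M': occ=3, LF[12]=C('M')+3=1+3=4
L[13]='M': occ=4, LF[13]=C('M')+4=1+4=5
L[14]='M': occ=5, LF[14]=C('M')+5=1+5=6
L[15]='$': occ=0, LF[15]=C('$')+0=0+0=0
L[16]='n': occ=4, LF[16]=C('n')+4=13+4=17
L[17]='m': occ=0, LF[17]=C('m')+0=12+0=12

Answer: 7 13 14 8 15 9 10 1 2 11 16 3 4 5 6 0 17 12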